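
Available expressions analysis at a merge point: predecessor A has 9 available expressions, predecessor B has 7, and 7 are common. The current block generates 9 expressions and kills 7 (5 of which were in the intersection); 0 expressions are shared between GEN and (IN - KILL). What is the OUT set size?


IN = intersection of predecessors = 7
IN - KILL = 7 - 5 = 2
|OUT| = |GEN| + |IN - KILL| - |GEN ∩ (IN - KILL)| = 9 + 2 - 0 = 11

11


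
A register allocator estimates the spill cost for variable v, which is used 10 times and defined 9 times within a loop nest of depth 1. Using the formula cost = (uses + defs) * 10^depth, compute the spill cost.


uses + defs = 10 + 9 = 19
10^1 = 10
Spill cost = 19 * 10 = 190

190


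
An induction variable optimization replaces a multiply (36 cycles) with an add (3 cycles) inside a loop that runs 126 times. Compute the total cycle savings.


Per-iteration saving = 36 - 3 = 33
Total saved = 126 * 33 = 4158

4158


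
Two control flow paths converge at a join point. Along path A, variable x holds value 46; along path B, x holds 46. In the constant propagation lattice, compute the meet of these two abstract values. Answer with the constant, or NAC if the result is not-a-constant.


Meet operation: if both paths give the same constant, result is that constant; if they differ, result is NAC (not-a-constant).
Path A: 46, Path B: 46 -> equal
Result: constant -> 46

46


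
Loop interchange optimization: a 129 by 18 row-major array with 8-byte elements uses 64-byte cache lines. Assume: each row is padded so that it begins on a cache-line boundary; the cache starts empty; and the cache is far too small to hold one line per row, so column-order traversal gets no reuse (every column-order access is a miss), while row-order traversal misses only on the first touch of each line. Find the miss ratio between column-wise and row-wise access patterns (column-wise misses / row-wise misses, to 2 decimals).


Each row occupies 18 * 8 = 144 bytes and starts on a line boundary, so it spans ceil(144 / 64) = 3 cache lines.
Row-major traversal misses (one per line touched): 129 * ceil(18 * 8 / 64) = 387
Column-major traversal misses (no reuse, every access misses): 129 * 18 = 2322
Ratio = 2322 / 387 = 6.0

6.0


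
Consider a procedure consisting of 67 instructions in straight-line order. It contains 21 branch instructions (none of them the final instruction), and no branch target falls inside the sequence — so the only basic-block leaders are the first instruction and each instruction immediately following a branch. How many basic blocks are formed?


With no in-sequence branch targets, the leaders are the first instruction plus the instruction after each branch.
Number of basic blocks = branches + 1
= 21 + 1 = 22

22


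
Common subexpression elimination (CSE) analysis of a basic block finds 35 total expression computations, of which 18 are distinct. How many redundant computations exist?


CSE count = total expressions - unique expressions
= 35 - 18 = 17

17


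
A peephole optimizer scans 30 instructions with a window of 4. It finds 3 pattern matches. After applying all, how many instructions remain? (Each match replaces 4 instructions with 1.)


Each match removes 3 instructions.
Total removed = 3 * 3 = 9
Remaining = 30 - 9 = 21

21


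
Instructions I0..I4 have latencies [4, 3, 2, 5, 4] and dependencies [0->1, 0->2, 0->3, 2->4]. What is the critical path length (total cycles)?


Compute longest path through dependency graph: dist(Ik) = max over predecessors of dist + latency(Ik).
dist(I0) = latency 4 = 4
dist(I1) = dist(I0) + 3 = 4 + 3 = 7
dist(I2) = dist(I0) + 2 = 4 + 2 = 6
dist(I3) = dist(I0) + 5 = 4 + 5 = 9
dist(I4) = dist(I2) + 4 = 6 + 4 = 10
Critical path = max dist = 10

10


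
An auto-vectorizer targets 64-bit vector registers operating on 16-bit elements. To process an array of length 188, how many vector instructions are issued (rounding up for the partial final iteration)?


Width = 64 / 16 = 4 elements per vector op
Iterations = ceil(188 / 4) = 47

47


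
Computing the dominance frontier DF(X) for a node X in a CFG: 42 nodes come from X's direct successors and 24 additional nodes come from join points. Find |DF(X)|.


DF(X) = direct successor contributions + join point contributions
= 42 + 24 = 66

66


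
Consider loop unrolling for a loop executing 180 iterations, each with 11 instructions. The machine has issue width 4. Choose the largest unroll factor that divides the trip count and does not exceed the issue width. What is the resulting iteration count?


Largest divisor of 180 <= 4 is 4
New iterations = 180 / 4 = 45

45


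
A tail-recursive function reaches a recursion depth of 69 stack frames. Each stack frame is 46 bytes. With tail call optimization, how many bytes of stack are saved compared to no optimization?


Without TCO: 69 * 46 = 3174 bytes
With TCO: reuse 1 frame = 46 bytes
Savings = 3174 - 46 = 3128

3128


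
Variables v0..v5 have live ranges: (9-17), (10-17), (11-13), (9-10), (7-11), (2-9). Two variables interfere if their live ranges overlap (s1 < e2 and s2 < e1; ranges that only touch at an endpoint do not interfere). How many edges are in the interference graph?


Check all pairs for overlapping intervals.
Two intervals (s1,e1) and (s2,e2) overlap if s1 < e2 and s2 < e1.
v0 (9-17) vs v1..v5: overlaps v1, v2, v3, v4 -> 4
v1 (10-17) vs v2..v5: overlaps v2, v4 -> 2
v2 (11-13) vs v3..v5: overlaps none -> 0
v3 (9-10) vs v4..v5: overlaps v4 -> 1
v4 (7-11) vs v5: overlaps v5 -> 1
Total overlapping pairs = 4 + 2 + 0 + 1 + 1 = 8

8


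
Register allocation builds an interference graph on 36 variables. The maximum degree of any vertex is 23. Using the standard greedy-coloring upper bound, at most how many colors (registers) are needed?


Greedy coloring never needs more than (max_degree + 1) colors: when coloring a vertex, at most max_degree neighbors are already colored.
Upper bound = 23 + 1 = 24

24


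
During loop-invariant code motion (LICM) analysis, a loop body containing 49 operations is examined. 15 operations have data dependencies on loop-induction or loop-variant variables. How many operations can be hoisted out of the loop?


Invariant candidates = total - loop-dependent
= 49 - 15 = 34

34


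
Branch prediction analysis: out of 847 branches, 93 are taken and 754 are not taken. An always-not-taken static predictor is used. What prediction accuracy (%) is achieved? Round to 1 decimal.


Predictor: always-not-taken
Correct predictions = 754
Accuracy = 754 / 847 * 100 = 89.0%

89.0


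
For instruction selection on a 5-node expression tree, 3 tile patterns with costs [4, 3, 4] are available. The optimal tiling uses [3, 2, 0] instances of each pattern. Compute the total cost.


Total cost = sum(count_i * cost_i)
= 3*4 + 2*3 + 0*4
= 18

18


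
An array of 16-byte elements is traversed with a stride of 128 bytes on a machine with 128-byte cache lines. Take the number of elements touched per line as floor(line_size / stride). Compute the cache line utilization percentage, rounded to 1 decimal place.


Elements per cache line = floor(128 / 128) = 1
Bytes used = 1 * 16 = 16
Utilization = 16 / 128 * 100 = 12.5%

12.5


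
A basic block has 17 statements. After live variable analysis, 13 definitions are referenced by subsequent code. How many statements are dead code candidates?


Dead code = total statements - live definitions
= 17 - 13 = 4

4


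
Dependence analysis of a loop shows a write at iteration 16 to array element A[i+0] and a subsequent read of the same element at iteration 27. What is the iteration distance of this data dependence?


Distance = read iteration - write iteration
= 27 - 16 = 11

11


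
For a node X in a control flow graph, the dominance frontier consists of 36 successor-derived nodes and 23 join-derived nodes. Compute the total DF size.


DF(X) = direct successor contributions + join point contributions
= 36 + 23 = 59

59


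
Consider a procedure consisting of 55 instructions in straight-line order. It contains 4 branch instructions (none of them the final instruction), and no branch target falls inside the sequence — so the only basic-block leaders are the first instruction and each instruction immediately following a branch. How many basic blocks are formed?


With no in-sequence branch targets, the leaders are the first instruction plus the instruction after each branch.
Number of basic blocks = branches + 1
= 4 + 1 = 5

5


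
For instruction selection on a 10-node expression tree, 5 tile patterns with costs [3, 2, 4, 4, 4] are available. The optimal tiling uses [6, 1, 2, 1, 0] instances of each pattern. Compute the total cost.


Total cost = sum(count_i * cost_i)
= 6*3 + 1*2 + 2*4 + 1*4 + 0*4
= 32

32


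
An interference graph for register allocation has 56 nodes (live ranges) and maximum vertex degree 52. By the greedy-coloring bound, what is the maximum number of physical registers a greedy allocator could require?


Greedy coloring never needs more than (max_degree + 1) colors: when coloring a vertex, at most max_degree neighbors are already colored.
Upper bound = 52 + 1 = 53

53


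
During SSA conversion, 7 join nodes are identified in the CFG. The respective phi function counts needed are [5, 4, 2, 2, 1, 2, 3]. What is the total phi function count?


Total phi functions = sum of phi functions at each join node
= 5 + 4 + 2 + 2 + 1 + 2 + 3 = 19

19


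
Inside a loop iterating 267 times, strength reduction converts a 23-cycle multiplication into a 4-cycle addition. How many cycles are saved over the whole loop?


Per-iteration saving = 23 - 4 = 19
Total saved = 267 * 19 = 5073

5073


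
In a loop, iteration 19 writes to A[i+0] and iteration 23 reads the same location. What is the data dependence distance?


Distance = read iteration - write iteration
= 23 - 19 = 4

4


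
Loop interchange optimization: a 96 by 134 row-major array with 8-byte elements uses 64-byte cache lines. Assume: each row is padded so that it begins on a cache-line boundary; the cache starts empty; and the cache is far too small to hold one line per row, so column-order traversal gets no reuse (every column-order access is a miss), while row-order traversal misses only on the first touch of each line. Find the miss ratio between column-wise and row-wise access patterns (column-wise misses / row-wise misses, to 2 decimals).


Each row occupies 134 * 8 = 1072 bytes and starts on a line boundary, so it spans ceil(1072 / 64) = 17 cache lines.
Row-major traversal misses (one per line touched): 96 * ceil(134 * 8 / 64) = 1632
Column-major traversal misses (no reuse, every access misses): 96 * 134 = 12864
Ratio = 12864 / 1632 = 7.88

7.88


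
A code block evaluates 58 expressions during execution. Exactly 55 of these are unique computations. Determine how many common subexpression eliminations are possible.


CSE count = total expressions - unique expressions
= 58 - 55 = 3

3


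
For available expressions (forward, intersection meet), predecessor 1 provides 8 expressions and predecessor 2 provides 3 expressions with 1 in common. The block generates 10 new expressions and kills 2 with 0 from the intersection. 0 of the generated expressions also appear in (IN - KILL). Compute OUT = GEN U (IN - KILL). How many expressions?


IN = intersection of predecessors = 1
IN - KILL = 1 - 0 = 1
|OUT| = |GEN| + |IN - KILL| - |GEN ∩ (IN - KILL)| = 10 + 1 - 0 = 11

11


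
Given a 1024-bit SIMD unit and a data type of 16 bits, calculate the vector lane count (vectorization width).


Width = SIMD bits / data type bits
= 1024 / 16 = 64

64


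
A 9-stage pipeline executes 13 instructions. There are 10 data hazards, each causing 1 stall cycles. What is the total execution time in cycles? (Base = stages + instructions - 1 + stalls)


Base cycles = 9 + 13 - 1 = 21
Total stalls = 10 * 1 = 10
Total = 21 + 10 = 31

31


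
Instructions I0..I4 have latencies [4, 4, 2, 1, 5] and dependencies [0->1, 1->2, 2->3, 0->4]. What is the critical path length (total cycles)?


Compute longest path through dependency graph: dist(Ik) = max over predecessors of dist + latency(Ik).
dist(I0) = latency 4 = 4
dist(I1) = dist(I0) + 4 = 4 + 4 = 8
dist(I2) = dist(I1) + 2 = 8 + 2 = 10
dist(I3) = dist(I2) + 1 = 10 + 1 = 11
dist(I4) = dist(I0) + 5 = 4 + 5 = 9
Critical path = max dist = 11

11


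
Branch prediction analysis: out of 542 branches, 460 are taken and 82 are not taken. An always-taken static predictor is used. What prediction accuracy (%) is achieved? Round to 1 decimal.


Predictor: always-taken
Correct predictions = 460
Accuracy = 460 / 542 * 100 = 84.9%

84.9


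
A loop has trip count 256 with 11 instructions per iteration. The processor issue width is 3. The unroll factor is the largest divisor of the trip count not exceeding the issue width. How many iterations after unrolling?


Largest divisor of 256 <= 3 is 2
New iterations = 256 / 2 = 128

128


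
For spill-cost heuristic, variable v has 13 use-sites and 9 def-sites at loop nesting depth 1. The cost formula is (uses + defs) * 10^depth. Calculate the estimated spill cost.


uses + defs = 13 + 9 = 22
10^1 = 10
Spill cost = 22 * 10 = 220

220


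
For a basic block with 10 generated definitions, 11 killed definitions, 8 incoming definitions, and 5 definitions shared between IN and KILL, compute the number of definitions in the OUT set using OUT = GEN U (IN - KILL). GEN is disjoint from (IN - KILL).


IN - KILL: 8 - 5 = 3 surviving definitions
OUT = GEN + surviving = 10 + 3 = 13

13


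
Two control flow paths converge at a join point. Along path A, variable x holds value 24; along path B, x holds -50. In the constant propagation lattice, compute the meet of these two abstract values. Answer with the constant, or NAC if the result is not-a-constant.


Meet operation: if both paths give the same constant, result is that constant; if they differ, result is NAC (not-a-constant).
Path A: 24, Path B: -50 -> differ
Result: not-a-constant -> NAC

NAC


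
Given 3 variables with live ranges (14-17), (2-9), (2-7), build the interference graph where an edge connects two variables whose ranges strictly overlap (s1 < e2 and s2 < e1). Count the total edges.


Check all pairs for overlapping intervals.
Two intervals (s1,e1) and (s2,e2) overlap if s1 < e2 and s2 < e1.
v0 (14-17) vs v1..v2: overlaps none -> 0
v1 (2-9) vs v2: overlaps v2 -> 1
Total overlapping pairs = 0 + 1 = 1

1


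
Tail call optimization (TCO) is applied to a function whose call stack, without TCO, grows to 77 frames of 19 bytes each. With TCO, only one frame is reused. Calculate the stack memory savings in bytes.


Without TCO: 77 * 19 = 1463 bytes
With TCO: reuse 1 frame = 19 bytes
Savings = 1463 - 19 = 1444

1444


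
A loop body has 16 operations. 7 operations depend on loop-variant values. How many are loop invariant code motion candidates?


Invariant candidates = total - loop-dependent
= 16 - 7 = 9

9


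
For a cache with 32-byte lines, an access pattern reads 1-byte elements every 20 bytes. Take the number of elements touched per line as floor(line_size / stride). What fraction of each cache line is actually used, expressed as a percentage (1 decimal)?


Elements per cache line = floor(32 / 20) = 1
Bytes used = 1 * 1 = 1
Utilization = 1 / 32 * 100 = 3.1%

3.1


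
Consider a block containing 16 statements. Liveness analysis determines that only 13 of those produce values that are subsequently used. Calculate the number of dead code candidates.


Dead code = total statements - live definitions
= 16 - 13 = 3

3


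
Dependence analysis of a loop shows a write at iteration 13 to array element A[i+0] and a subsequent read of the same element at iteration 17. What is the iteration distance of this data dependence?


Distance = read iteration - write iteration
= 17 - 13 = 4

4


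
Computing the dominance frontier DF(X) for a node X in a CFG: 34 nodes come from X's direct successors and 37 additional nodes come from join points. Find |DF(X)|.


DF(X) = direct successor contributions + join point contributions
= 34 + 37 = 71

71


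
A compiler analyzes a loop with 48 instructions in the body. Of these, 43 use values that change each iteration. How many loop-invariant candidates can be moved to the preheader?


Invariant candidates = total - loop-dependent
= 48 - 43 = 5

5


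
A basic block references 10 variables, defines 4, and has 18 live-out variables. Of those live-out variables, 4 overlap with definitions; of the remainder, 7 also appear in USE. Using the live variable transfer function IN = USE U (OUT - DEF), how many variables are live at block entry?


OUT - DEF: 18 - 4 = 14
|IN| = |USE| + |OUT - DEF| - |USE ∩ (OUT - DEF)| = 10 + 14 - 7 = 17

17


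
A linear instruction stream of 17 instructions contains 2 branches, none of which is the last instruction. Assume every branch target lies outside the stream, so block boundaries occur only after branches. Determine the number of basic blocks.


With no in-sequence branch targets, the leaders are the first instruction plus the instruction after each branch.
Number of basic blocks = branches + 1
= 2 + 1 = 3

3


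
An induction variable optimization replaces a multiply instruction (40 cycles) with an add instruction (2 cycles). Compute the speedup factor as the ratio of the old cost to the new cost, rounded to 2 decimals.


Ratio = mult_cost / add_cost = 40 / 2 = 20.0

20.0


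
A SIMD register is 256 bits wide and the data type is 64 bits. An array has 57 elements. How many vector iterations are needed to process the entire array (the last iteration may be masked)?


Width = 256 / 64 = 4 elements per vector op
Iterations = ceil(57 / 4) = 15

15


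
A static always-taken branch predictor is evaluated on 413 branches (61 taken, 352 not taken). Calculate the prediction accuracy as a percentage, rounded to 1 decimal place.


Predictor: always-taken
Correct predictions = 61
Accuracy = 61 / 413 * 100 = 14.8%

14.8


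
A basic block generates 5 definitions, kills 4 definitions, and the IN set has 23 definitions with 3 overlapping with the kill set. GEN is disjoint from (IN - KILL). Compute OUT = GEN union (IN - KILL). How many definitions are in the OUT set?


IN - KILL: 23 - 3 = 20 surviving definitions
OUT = GEN + surviving = 5 + 20 = 25

25


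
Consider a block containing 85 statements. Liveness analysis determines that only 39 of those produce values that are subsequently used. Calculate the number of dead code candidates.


Dead code = total statements - live definitions
= 85 - 39 = 46

46


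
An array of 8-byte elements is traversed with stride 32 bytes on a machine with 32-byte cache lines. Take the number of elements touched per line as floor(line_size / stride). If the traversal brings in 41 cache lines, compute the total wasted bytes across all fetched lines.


Elements per line = floor(32 / 32) = 1
Bytes used per line = 1 * 8 = 8
Wasted per line = 32 - 8 = 24
Total wasted = 24 * 41 = 984

984


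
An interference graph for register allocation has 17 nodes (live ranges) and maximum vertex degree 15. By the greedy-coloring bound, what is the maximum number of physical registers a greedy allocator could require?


Greedy coloring never needs more than (max_degree + 1) colors: when coloring a vertex, at most max_degree neighbors are already colored.
Upper bound = 15 + 1 = 16

16


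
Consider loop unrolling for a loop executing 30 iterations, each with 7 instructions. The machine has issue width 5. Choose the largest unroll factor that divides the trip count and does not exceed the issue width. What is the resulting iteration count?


Largest divisor of 30 <= 5 is 5
New iterations = 30 / 5 = 6

6


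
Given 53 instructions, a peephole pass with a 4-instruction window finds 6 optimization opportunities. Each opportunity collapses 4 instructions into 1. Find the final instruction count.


Each match removes 3 instructions.
Total removed = 6 * 3 = 18
Remaining = 53 - 18 = 35

35


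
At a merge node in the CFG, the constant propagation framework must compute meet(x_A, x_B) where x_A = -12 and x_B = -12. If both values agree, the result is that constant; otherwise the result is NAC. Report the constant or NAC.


Meet operation: if both paths give the same constant, result is that constant; if they differ, result is NAC (not-a-constant).
Path A: -12, Path B: -12 -> equal
Result: constant -> -12

-12


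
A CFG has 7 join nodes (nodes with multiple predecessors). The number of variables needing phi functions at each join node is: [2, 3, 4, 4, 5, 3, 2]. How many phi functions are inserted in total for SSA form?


Total phi functions = sum of phi functions at each join node
= 2 + 3 + 4 + 4 + 5 + 3 + 2 = 23

23


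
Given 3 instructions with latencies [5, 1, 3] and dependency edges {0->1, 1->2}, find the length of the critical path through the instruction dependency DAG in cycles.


Compute longest path through dependency graph: dist(Ik) = max over predecessors of dist + latency(Ik).
dist(I0) = latency 5 = 5
dist(I1) = dist(I0) + 1 = 5 + 1 = 6
dist(I2) = dist(I1) + 3 = 6 + 3 = 9
Critical path = max dist = 9

9


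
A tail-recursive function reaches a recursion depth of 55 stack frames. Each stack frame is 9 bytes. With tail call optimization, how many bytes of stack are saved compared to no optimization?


Without TCO: 55 * 9 = 495 bytes
With TCO: reuse 1 frame = 9 bytes
Savings = 495 - 9 = 486

486


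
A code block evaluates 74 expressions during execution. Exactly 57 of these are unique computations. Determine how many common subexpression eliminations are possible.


CSE count = total expressions - unique expressions
= 74 - 57 = 17

17


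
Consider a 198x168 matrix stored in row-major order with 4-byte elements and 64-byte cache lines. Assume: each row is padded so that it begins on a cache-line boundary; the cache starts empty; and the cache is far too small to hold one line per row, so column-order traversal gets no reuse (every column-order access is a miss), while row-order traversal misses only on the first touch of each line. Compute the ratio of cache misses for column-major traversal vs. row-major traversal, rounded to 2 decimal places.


Each row occupies 168 * 4 = 672 bytes and starts on a line boundary, so it spans ceil(672 / 64) = 11 cache lines.
Row-major traversal misses (one per line touched): 198 * ceil(168 * 4 / 64) = 2178
Column-major traversal misses (no reuse, every access misses): 198 * 168 = 33264
Ratio = 33264 / 2178 = 15.27

15.27


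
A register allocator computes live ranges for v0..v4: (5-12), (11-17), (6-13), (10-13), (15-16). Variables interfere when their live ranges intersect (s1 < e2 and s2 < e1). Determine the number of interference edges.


Check all pairs for overlapping intervals.
Two intervals (s1,e1) and (s2,e2) overlap if s1 < e2 and s2 < e1.
v0 (5-12) vs v1..v4: overlaps v1, v2, v3 -> 3
v1 (11-17) vs v2..v4: overlaps v2, v3, v4 -> 3
v2 (6-13) vs v3..v4: overlaps v3 -> 1
v3 (10-13) vs v4: overlaps none -> 0
Total overlapping pairs = 3 + 3 + 1 + 0 = 7

7


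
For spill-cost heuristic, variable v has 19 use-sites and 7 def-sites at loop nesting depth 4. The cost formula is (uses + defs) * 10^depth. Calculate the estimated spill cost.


uses + defs = 19 + 7 = 26
10^4 = 10000
Spill cost = 26 * 10000 = 260000

260000


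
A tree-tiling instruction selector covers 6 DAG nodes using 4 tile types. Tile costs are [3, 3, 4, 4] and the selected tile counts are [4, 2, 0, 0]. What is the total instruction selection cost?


Total cost = sum(count_i * cost_i)
= 4*3 + 2*3 + 0*4 + 0*4
= 18

18


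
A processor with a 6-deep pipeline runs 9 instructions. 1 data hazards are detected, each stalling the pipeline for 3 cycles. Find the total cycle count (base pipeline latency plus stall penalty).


Base cycles = 6 + 9 - 1 = 14
Total stalls = 1 * 3 = 3
Total = 14 + 3 = 17

17


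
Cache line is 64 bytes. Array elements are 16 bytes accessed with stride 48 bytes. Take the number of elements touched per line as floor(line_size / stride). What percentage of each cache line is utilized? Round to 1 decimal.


Elements per cache line = floor(64 / 48) = 1
Bytes used = 1 * 16 = 16
Utilization = 16 / 64 * 100 = 25.0%

25.0


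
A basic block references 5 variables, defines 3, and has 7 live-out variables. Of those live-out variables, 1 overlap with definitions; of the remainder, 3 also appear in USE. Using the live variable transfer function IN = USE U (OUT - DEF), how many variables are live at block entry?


OUT - DEF: 7 - 1 = 6
|IN| = |USE| + |OUT - DEF| - |USE ∩ (OUT - DEF)| = 5 + 6 - 3 = 8

8


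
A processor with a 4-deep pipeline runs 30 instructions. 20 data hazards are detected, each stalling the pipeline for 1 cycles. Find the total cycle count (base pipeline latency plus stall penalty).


Base cycles = 4 + 30 - 1 = 33
Total stalls = 20 * 1 = 20
Total = 33 + 20 = 53

53


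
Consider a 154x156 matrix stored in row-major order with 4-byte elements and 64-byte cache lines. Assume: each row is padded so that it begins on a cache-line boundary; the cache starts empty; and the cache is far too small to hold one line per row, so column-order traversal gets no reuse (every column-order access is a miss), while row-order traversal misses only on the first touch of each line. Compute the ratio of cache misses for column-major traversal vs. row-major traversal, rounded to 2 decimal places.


Each row occupies 156 * 4 = 624 bytes and starts on a line boundary, so it spans ceil(624 / 64) = 10 cache lines.
Row-major traversal misses (one per line touched): 154 * ceil(156 * 4 / 64) = 1540
Column-major traversal misses (no reuse, every access misses): 154 * 156 = 24024
Ratio = 24024 / 1540 = 15.6

15.6


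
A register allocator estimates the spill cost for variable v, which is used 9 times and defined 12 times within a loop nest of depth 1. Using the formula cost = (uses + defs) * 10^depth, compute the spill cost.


uses + defs = 9 + 12 = 21
10^1 = 10
Spill cost = 21 * 10 = 210

210


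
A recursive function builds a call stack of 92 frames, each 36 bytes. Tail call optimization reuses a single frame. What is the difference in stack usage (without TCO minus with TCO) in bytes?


Without TCO: 92 * 36 = 3312 bytes
With TCO: reuse 1 frame = 36 bytes
Savings = 3312 - 36 = 3276

3276


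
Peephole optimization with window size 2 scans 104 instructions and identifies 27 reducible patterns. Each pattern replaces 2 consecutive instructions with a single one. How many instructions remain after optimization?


Each match removes 1 instructions.
Total removed = 27 * 1 = 27
Remaining = 104 - 27 = 77

77


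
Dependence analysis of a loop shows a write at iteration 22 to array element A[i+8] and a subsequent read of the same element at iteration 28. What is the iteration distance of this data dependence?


Distance = read iteration - write iteration
= 28 - 22 = 6

6


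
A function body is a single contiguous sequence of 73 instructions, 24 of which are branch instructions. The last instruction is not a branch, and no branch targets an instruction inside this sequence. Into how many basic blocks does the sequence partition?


With no in-sequence branch targets, the leaders are the first instruction plus the instruction after each branch.
Number of basic blocks = branches + 1
= 24 + 1 = 25

25


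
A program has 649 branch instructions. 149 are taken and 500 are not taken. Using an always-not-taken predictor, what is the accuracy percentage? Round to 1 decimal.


Predictor: always-not-taken
Correct predictions = 500
Accuracy = 500 / 649 * 100 = 77.0%

77.0


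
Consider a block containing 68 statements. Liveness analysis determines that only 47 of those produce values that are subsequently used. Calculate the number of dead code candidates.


Dead code = total statements - live definitions
= 68 - 47 = 21

21


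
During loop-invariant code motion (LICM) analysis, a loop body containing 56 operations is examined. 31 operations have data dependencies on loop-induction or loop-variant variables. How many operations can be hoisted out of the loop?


Invariant candidates = total - loop-dependent
= 56 - 31 = 25

25


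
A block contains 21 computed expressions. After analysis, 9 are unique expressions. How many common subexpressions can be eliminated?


CSE count = total expressions - unique expressions
= 21 - 9 = 12

12


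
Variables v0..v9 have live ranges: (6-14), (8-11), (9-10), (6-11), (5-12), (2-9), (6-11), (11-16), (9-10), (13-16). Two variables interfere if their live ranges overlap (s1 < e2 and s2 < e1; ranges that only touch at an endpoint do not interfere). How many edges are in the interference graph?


Check all pairs for overlapping intervals.
Two intervals (s1,e1) and (s2,e2) overlap if s1 < e2 and s2 < e1.
v0 (6-14) vs v1..v9: overlaps v1, v2, v3, v4, v5, v6, v7, v8, v9 -> 9
v1 (8-11) vs v2..v9: overlaps v2, v3, v4, v5, v6, v8 -> 6
v2 (9-10) vs v3..v9: overlaps v3, v4, v6, v8 -> 4
v3 (6-11) vs v4..v9: overlaps v4, v5, v6, v8 -> 4
v4 (5-12) vs v5..v9: overlaps v5, v6, v7, v8 -> 4
v5 (2-9) vs v6..v9: overlaps v6 -> 1
v6 (6-11) vs v7..v9: overlaps v8 -> 1
v7 (11-16) vs v8..v9: overlaps v9 -> 1
v8 (9-10) vs v9: overlaps none -> 0
Total overlapping pairs = 9 + 6 + 4 + 4 + 4 + 1 + 1 + 1 + 0 = 30

30


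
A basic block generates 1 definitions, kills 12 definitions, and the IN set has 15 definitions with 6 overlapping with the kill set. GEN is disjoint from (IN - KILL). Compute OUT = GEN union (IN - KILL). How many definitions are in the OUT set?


IN - KILL: 15 - 6 = 9 surviving definitions
OUT = GEN + surviving = 1 + 9 = 10

10


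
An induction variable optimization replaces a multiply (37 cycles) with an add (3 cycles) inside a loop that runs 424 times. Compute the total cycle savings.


Per-iteration saving = 37 - 3 = 34
Total saved = 424 * 34 = 14416

14416


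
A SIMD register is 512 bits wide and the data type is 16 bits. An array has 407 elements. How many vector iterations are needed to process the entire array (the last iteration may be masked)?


Width = 512 / 16 = 32 elements per vector op
Iterations = ceil(407 / 32) = 13

13


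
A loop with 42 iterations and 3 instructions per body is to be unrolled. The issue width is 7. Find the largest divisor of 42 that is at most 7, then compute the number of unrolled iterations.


Largest divisor of 42 <= 7 is 7
New iterations = 42 / 7 = 6

6


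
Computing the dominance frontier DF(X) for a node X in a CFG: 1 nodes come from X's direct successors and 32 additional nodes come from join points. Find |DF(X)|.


DF(X) = direct successor contributions + join point contributions
= 1 + 32 = 33

33


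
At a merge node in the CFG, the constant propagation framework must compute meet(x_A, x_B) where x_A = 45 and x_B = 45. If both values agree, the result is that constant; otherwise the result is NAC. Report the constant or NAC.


Meet operation: if both paths give the same constant, result is that constant; if they differ, result is NAC (not-a-constant).
Path A: 45, Path B: 45 -> equal
Result: constant -> 45

45


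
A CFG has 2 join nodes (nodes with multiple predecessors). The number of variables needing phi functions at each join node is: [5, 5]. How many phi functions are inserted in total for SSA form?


Total phi functions = sum of phi functions at each join node
= 5 + 5 = 10

10


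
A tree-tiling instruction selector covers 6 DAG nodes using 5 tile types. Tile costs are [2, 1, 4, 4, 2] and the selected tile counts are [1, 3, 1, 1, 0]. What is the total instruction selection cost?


Total cost = sum(count_i * cost_i)
= 1*2 + 3*1 + 1*4 + 1*4 + 0*2
= 13

13


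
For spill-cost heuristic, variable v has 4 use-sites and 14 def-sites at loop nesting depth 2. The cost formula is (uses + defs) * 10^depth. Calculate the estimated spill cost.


uses + defs = 4 + 14 = 18
10^2 = 100
Spill cost = 18 * 100 = 1800

1800


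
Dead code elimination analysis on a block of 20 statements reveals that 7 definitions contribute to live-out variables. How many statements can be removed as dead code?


Dead code = total statements - live definitions
= 20 - 7 = 13

13


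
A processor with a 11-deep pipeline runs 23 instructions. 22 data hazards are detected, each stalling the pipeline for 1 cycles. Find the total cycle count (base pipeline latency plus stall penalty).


Base cycles = 11 + 23 - 1 = 33
Total stalls = 22 * 1 = 22
Total = 33 + 22 = 55

55


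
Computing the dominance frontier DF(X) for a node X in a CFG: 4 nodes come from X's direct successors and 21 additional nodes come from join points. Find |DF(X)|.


DF(X) = direct successor contributions + join point contributions
= 4 + 21 = 25

25


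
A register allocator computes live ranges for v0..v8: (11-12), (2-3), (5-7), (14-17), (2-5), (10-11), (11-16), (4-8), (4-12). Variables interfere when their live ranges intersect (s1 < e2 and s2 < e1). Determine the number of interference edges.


Check all pairs for overlapping intervals.
Two intervals (s1,e1) and (s2,e2) overlap if s1 < e2 and s2 < e1.
v0 (11-12) vs v1..v8: overlaps v6, v8 -> 2
v1 (2-3) vs v2..v8: overlaps v4 -> 1
v2 (5-7) vs v3..v8: overlaps v7, v8 -> 2
v3 (14-17) vs v4..v8: overlaps v6 -> 1
v4 (2-5) vs v5..v8: overlaps v7, v8 -> 2
v5 (10-11) vs v6..v8: overlaps v8 -> 1
v6 (11-16) vs v7..v8: overlaps v8 -> 1
v7 (4-8) vs v8: overlaps v8 -> 1
Total overlapping pairs = 2 + 1 + 2 + 1 + 2 + 1 + 1 + 1 = 11

11


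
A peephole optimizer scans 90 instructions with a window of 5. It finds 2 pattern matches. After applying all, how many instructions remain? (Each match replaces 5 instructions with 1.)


Each match removes 4 instructions.
Total removed = 2 * 4 = 8
Remaining = 90 - 8 = 82

82


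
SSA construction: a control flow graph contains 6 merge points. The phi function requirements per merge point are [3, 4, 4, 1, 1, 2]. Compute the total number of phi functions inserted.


Total phi functions = sum of phi functions at each join node
= 3 + 4 + 4 + 1 + 1 + 2 = 15

15


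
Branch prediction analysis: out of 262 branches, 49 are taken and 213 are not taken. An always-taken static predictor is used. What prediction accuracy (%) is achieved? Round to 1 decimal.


Predictor: always-taken
Correct predictions = 49
Accuracy = 49 / 262 * 100 = 18.7%

18.7


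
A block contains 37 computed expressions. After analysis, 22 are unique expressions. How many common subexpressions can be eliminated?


CSE count = total expressions - unique expressions
= 37 - 22 = 15

15


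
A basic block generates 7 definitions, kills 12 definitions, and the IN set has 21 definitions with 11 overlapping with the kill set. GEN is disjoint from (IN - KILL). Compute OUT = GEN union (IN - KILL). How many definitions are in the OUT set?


IN - KILL: 21 - 11 = 10 surviving definitions
OUT = GEN + surviving = 7 + 10 = 17

17


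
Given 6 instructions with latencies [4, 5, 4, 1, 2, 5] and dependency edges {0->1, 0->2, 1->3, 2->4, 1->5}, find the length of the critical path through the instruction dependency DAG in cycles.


Compute longest path through dependency graph: dist(Ik) = max over predecessors of dist + latency(Ik).
dist(I0) = latency 4 = 4
dist(I1) = dist(I0) + 5 = 4 + 5 = 9
dist(I2) = dist(I0) + 4 = 4 + 4 = 8
dist(I3) = dist(I1) + 1 = 9 + 1 = 10
dist(I4) = dist(I2) + 2 = 8 + 2 = 10
dist(I5) = dist(I1) + 5 = 9 + 5 = 14
Critical path = max dist = 14

14


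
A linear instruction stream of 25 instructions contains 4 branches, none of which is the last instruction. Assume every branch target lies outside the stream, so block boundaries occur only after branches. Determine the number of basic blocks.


With no in-sequence branch targets, the leaders are the first instruction plus the instruction after each branch.
Number of basic blocks = branches + 1
= 4 + 1 = 5

5


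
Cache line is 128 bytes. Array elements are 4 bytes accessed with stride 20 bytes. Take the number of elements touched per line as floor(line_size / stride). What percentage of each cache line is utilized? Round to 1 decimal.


Elements per cache line = floor(128 / 20) = 6
Bytes used = 6 * 4 = 24
Utilization = 24 / 128 * 100 = 18.8%

18.8


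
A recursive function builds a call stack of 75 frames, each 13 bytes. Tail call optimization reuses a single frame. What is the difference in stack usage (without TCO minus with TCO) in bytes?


Without TCO: 75 * 13 = 975 bytes
With TCO: reuse 1 frame = 13 bytes
Savings = 975 - 13 = 962

962


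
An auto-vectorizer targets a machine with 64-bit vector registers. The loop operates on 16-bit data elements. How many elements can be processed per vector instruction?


Width = SIMD bits / data type bits
= 64 / 16 = 4

4


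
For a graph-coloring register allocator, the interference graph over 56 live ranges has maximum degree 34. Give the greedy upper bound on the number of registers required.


Greedy coloring never needs more than (max_degree + 1) colors: when coloring a vertex, at most max_degree neighbors are already colored.
Upper bound = 34 + 1 = 35

35


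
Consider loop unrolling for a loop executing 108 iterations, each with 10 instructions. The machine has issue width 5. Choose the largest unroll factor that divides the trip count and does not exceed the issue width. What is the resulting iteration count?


Largest divisor of 108 <= 5 is 4
New iterations = 108 / 4 = 27

27


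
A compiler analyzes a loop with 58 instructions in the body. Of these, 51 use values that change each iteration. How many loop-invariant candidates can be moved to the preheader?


Invariant candidates = total - loop-dependent
= 58 - 51 = 7

7


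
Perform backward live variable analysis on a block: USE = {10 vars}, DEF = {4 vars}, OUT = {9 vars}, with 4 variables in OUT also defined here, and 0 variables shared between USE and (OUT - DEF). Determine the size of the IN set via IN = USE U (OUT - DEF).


OUT - DEF: 9 - 4 = 5
|IN| = |USE| + |OUT - DEF| - |USE ∩ (OUT - DEF)| = 10 + 5 - 0 = 15

15


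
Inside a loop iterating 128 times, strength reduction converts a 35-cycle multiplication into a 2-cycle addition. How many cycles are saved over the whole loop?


Per-iteration saving = 35 - 2 = 33
Total saved = 128 * 33 = 4224

4224


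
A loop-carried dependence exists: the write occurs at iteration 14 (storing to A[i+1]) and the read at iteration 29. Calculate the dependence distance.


Distance = read iteration - write iteration
= 29 - 14 = 15

15


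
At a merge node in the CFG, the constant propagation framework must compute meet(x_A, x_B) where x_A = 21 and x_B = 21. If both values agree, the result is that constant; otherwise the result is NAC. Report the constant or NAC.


Meet operation: if both paths give the same constant, result is that constant; if they differ, result is NAC (not-a-constant).
Path A: 21, Path B: 21 -> equal
Result: constant -> 21

21


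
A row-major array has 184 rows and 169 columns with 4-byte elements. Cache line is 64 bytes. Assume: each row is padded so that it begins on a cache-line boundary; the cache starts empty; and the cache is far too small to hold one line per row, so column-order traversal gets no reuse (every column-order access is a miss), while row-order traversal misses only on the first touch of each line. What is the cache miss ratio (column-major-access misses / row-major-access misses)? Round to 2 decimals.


Each row occupies 169 * 4 = 676 bytes and starts on a line boundary, so it spans ceil(676 / 64) = 11 cache lines.
Row-major traversal misses (one per line touched): 184 * ceil(169 * 4 / 64) = 2024
Column-major traversal misses (no reuse, every access misses): 184 * 169 = 31096
Ratio = 31096 / 2024 = 15.36

15.36
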